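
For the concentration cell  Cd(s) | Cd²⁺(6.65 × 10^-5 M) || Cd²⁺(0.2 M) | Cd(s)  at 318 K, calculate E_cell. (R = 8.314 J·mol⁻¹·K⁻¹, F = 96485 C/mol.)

0.11 V

Both half-cells are Cd²⁺/Cd, so E°_cell = 0. The concentrated side is the cathode; the cell reaction moves Cd²⁺ from high to low concentration with n = 2.
Q = [Cd²⁺]_dilute/[Cd²⁺]_conc = 6.65 × 10^-5/0.2 = 3.32 × 10^-4.
E = 0 − (RT/nF) ln Q = −((8.314×318)/(2×96485))(-8.009) = 0.1097 V.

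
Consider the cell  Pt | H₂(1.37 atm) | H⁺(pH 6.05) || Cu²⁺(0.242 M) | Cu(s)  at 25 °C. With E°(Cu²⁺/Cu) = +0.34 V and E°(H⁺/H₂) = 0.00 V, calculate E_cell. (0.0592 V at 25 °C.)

0.68 V

The Cu²⁺/Cu couple is the cathode, so E°_cell = 0.34 V; n = 2.
[H⁺] = 10^(−6.05) = 8.9 × 10^-7 M, and Q = [H⁺]^2 / ([Cu²⁺]·P(H₂)) = 2.4 × 10^-12.
E = E° − (0.0592/2) log Q = 0.34 − (0.0592/2)(-11.621) = 0.684 V.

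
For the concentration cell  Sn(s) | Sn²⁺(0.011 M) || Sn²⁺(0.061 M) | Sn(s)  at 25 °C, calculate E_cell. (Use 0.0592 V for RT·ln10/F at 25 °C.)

Both half-cells are Sn²⁺/Sn, so E°_cell = 0. The concentrated side is the cathode; the cell reaction moves Sn²⁺ from high to low concentration with n = 2.
Q = [Sn²⁺]_dilute/[Sn²⁺]_conc = 0.011/0.061 = 0.180.
E = 0 − (0.0592/2) log Q = −(0.0592/2)(-0.744) = 0.0220 V.

0.022 V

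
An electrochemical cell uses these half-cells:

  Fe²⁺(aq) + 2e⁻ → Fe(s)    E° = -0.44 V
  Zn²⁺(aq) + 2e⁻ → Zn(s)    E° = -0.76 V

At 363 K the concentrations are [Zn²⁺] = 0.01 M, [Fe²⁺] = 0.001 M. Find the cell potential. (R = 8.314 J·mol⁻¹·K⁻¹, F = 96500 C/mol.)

0.284 V

The Fe²⁺/Fe couple has the higher reduction potential and acts as the cathode, so E°_cell = -0.44 − (-0.76) = 0.32 V.
Balancing electrons gives n = 2; the reaction quotient is Q = [Zn²⁺]/[Fe²⁺] = 10.0.
E = E° − (RT/nF) ln Q = 0.32 − (8.314×363)/(2×96500) × (2.303) = 0.320 − 0.036 = 0.284 V.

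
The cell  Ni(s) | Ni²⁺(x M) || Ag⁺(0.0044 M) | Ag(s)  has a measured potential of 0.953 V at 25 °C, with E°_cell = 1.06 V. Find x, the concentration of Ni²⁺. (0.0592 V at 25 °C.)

0.08 M

From the Nernst equation, log Q = n(E° − E)/0.0592 = 2(1.06 − 0.953)/0.0592 = 3.615, so Q = 4120.
With Q = [Ni²⁺]/[Ag⁺]^2 and the known concentrations, [Ni²⁺] in the numerator gives [Ni²⁺] = 0.08 M.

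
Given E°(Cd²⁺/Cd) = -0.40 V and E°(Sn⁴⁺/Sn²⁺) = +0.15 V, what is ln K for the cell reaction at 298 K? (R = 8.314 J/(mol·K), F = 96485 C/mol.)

E°_cell = +0.15 − (-0.40) = 0.55 V, with n = 2 electrons transferred.
At equilibrium E = 0, so the Nernst equation gives ln K = nFE°/RT = (2)(96485)(0.55)/((8.314)(298)) = 42.84.

ln K = 42.8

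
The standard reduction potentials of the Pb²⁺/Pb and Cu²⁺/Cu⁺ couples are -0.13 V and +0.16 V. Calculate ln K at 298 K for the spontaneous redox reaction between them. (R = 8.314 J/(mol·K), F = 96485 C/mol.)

E°_cell = +0.16 − (-0.13) = 0.29 V, with n = 2 electrons transferred.
At equilibrium E = 0, so the Nernst equation gives ln K = nFE°/RT = (2)(96485)(0.29)/((8.314)(298)) = 22.59.

ln K = 22.6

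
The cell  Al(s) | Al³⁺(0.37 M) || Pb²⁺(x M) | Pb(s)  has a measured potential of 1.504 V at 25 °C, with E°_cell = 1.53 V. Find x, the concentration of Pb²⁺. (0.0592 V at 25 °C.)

0.068 M

From the Nernst equation, log Q = n(E° − E)/0.0592 = 6(1.53 − 1.504)/0.0592 = 2.635, so Q = 432.
With Q = [Al³⁺]^2/[Pb²⁺]^3 and the known concentrations, [Pb²⁺]^3 in the denominator gives [Pb²⁺] = 0.068 M.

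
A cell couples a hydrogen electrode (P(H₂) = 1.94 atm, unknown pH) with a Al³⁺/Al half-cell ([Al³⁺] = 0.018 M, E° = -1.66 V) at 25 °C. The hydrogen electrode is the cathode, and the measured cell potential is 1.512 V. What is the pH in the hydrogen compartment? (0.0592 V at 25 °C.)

E°_cell = 1.66 V and n = 6.
log Q = n(E° − E)/0.0592 = 6×(1.66 − 1.512)/0.0592 = 15.000.
With Q = [Al³⁺]^2·P(H₂)^3 / [H⁺]^6, solving for [H⁺] gives log[H⁺] = -2.938, so pH = 2.94.

pH = 2.94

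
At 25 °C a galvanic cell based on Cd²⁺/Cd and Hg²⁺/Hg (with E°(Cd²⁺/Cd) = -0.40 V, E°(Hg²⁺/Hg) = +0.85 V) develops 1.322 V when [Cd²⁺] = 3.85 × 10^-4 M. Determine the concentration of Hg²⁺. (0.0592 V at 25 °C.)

0.1 M

From the Nernst equation, log Q = n(E° − E)/0.0592 = 2(1.25 − 1.322)/0.0592 = -2.432, so Q = 0.00369.
With Q = [Cd²⁺]/[Hg²⁺] and the known concentrations, [Hg²⁺] in the denominator gives [Hg²⁺] = 0.1 M.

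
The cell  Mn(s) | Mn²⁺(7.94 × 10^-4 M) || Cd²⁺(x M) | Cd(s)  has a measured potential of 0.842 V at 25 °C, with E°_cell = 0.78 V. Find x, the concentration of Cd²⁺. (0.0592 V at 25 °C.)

0.099 M

From the Nernst equation, log Q = n(E° − E)/0.0592 = 2(0.78 − 0.842)/0.0592 = -2.095, so Q = 0.00804.
With Q = [Mn²⁺]/[Cd²⁺] and the known concentrations, [Cd²⁺] in the denominator gives [Cd²⁺] = 0.099 M.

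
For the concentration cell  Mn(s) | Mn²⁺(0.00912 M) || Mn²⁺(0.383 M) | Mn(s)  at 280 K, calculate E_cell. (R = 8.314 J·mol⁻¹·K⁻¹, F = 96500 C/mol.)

Both half-cells are Mn²⁺/Mn, so E°_cell = 0. The concentrated side is the cathode; the cell reaction moves Mn²⁺ from high to low concentration with n = 2.
Q = [Mn²⁺]_dilute/[Mn²⁺]_conc = 0.00912/0.383 = 0.0238.
E = 0 − (RT/nF) ln Q = −((8.314×280)/(2×96500))(-3.738) = 0.0451 V.

0.045 V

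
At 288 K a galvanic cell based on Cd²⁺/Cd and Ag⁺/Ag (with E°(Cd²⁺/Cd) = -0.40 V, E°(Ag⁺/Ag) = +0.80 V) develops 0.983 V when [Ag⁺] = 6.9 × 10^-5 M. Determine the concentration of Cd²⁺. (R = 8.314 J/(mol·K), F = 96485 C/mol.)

From the Nernst equation, ln Q = nF(E° − E)/RT = 2×96485×(1.20 − 0.983)/(8.314×288) = 17.488, so Q = 3.94 × 10^7.
With Q = [Cd²⁺]/[Ag⁺]^2 and the known concentrations, [Cd²⁺] in the numerator gives [Cd²⁺] = 0.19 M.

0.19 M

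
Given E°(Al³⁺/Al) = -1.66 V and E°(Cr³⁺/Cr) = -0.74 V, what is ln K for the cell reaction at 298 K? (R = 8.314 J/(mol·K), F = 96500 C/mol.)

ln K = 107.5

E°_cell = -0.74 − (-1.66) = 0.92 V, with n = 3 electrons transferred.
At equilibrium E = 0, so the Nernst equation gives ln K = nFE°/RT = (3)(96500)(0.92)/((8.314)(298)) = 107.50.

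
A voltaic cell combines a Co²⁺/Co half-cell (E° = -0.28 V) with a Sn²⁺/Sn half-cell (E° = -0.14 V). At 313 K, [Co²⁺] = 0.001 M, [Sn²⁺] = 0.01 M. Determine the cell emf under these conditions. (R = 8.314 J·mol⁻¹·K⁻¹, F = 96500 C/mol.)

0.171 V

The Sn²⁺/Sn couple has the higher reduction potential and acts as the cathode, so E°_cell = -0.14 − (-0.28) = 0.14 V.
Balancing electrons gives n = 2; the reaction quotient is Q = [Co²⁺]/[Sn²⁺] = 0.100.
E = E° − (RT/nF) ln Q = 0.14 − (8.314×313)/(2×96500) × (-2.303) = 0.140 + 0.031 = 0.171 V.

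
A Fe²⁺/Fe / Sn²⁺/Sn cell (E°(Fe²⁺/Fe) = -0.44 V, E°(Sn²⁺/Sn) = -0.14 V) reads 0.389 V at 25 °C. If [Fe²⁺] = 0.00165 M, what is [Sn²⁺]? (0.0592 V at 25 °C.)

1.7 M

From the Nernst equation, log Q = n(E° − E)/0.0592 = 2(0.30 − 0.389)/0.0592 = -3.007, so Q = 9.85 × 10^-4.
With Q = [Fe²⁺]/[Sn²⁺] and the known concentrations, [Sn²⁺] in the denominator gives [Sn²⁺] = 1.7 M.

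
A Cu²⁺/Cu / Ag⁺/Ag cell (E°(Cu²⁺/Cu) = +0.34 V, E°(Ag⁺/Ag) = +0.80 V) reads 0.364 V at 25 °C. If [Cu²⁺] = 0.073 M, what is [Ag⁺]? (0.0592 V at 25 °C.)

0.0065 M

From the Nernst equation, log Q = n(E° − E)/0.0592 = 2(0.46 − 0.364)/0.0592 = 3.243, so Q = 1750.
With Q = [Cu²⁺]/[Ag⁺]^2 and the known concentrations, [Ag⁺]^2 in the denominator gives [Ag⁺] = 0.0065 M.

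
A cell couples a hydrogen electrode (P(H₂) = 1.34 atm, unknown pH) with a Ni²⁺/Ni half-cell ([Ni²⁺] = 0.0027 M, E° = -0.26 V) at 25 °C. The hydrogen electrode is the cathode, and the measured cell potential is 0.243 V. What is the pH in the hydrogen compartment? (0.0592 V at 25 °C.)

pH = 1.51

E°_cell = 0.26 V and n = 2.
log Q = n(E° − E)/0.0592 = 2×(0.26 − 0.243)/0.0592 = 0.574.
With Q = [Ni²⁺]·P(H₂) / [H⁺]^2, solving for [H⁺] gives log[H⁺] = -1.508, so pH = 1.51.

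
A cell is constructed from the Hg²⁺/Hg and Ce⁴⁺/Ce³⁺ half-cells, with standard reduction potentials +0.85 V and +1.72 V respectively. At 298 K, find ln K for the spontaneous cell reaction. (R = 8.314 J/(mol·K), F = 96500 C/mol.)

ln K = 67.8

E°_cell = +1.72 − (+0.85) = 0.87 V, with n = 2 electrons transferred.
At equilibrium E = 0, so the Nernst equation gives ln K = nFE°/RT = (2)(96500)(0.87)/((8.314)(298)) = 67.77.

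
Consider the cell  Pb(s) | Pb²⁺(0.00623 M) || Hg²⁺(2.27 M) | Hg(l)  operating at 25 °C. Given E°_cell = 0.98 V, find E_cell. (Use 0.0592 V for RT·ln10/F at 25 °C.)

Balancing electrons gives n = 2; the reaction quotient is Q = [Pb²⁺]/[Hg²⁺] = 0.00274.
At 25 °C, E = E° − (0.0592/n) log Q = 0.98 − (0.0592/2)(-2.562) = 0.980 + 0.076 = 1.056 V.

1.06 V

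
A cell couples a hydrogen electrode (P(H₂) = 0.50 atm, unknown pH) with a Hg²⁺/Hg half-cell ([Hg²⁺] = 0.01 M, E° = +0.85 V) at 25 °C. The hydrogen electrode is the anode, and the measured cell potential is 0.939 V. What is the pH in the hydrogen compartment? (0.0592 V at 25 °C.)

pH = 2.65

E°_cell = 0.85 V and n = 2.
log Q = n(E° − E)/0.0592 = 2×(0.85 − 0.939)/0.0592 = -3.007.
With Q = [H⁺]^2 / ([Hg²⁺]·P(H₂)), solving for [H⁺] gives log[H⁺] = -2.654, so pH = 2.65.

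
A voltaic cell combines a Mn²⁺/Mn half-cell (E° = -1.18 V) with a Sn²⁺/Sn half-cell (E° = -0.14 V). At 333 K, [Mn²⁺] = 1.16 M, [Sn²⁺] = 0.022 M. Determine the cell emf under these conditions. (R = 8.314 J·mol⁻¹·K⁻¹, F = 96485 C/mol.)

0.983 V

The Sn²⁺/Sn couple has the higher reduction potential and acts as the cathode, so E°_cell = -0.14 − (-1.18) = 1.04 V.
Balancing electrons gives n = 2; the reaction quotient is Q = [Mn²⁺]/[Sn²⁺] = 52.7.
E = E° − (RT/nF) ln Q = 1.04 − (8.314×333)/(2×96485) × (3.965) = 1.040 − 0.057 = 0.983 V.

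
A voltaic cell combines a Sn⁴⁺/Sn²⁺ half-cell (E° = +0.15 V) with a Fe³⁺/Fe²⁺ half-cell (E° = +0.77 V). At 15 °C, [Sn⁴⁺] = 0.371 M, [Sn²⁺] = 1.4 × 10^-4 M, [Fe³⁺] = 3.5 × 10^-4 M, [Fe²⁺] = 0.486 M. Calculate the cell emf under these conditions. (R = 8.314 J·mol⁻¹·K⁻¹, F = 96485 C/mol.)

0.343 V

The Fe³⁺/Fe²⁺ couple has the higher reduction potential and acts as the cathode, so E°_cell = +0.77 − (+0.15) = 0.62 V.
Balancing electrons gives n = 2; the reaction quotient is Q = [Sn⁴⁺]·[Fe²⁺]^2/([Sn²⁺]·[Fe³⁺]^2) = 5.11 × 10^9.
E = E° − (RT/nF) ln Q = 0.62 − (8.314×288)/(2×96485) × (22.354) = 0.620 − 0.277 = 0.343 V.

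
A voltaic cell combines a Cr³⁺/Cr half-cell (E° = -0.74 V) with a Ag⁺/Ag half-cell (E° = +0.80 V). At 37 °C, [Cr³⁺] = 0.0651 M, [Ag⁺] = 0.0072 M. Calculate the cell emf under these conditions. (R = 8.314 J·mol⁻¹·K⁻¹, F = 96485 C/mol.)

1.43 V

The Ag⁺/Ag couple has the higher reduction potential and acts as the cathode, so E°_cell = +0.80 − (-0.74) = 1.54 V.
Balancing electrons gives n = 3; the reaction quotient is Q = [Cr³⁺]/[Ag⁺]^3 = 1.74 × 10^5.
E = E° − (RT/nF) ln Q = 1.54 − (8.314×310)/(3×96485) × (12.069) = 1.540 − 0.107 = 1.433 V.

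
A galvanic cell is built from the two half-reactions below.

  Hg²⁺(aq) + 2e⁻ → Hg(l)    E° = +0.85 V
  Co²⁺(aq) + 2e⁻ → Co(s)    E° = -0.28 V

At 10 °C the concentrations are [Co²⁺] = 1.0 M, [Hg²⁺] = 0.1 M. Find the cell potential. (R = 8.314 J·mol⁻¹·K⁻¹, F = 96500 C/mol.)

The Hg²⁺/Hg couple has the higher reduction potential and acts as the cathode, so E°_cell = +0.85 − (-0.28) = 1.13 V.
Balancing electrons gives n = 2; the reaction quotient is Q = [Co²⁺]/[Hg²⁺] = 10.0.
E = E° − (RT/nF) ln Q = 1.13 − (8.314×283)/(2×96500) × (2.303) = 1.130 − 0.028 = 1.102 V.

1.10 V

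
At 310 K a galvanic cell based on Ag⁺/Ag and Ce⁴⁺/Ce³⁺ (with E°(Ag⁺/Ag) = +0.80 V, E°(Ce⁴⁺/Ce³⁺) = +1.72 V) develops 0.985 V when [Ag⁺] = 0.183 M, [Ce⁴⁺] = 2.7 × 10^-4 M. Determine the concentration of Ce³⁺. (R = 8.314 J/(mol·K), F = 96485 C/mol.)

1.3 × 10^-4 M

From the Nernst equation, ln Q = nF(E° − E)/RT = 1×96485×(0.92 − 0.985)/(8.314×310) = -2.433, so Q = 0.0877.
With Q = [Ag⁺]·[Ce³⁺]/[Ce⁴⁺] and the known concentrations, [Ce³⁺] in the numerator gives [Ce³⁺] = 1.3 × 10^-4 M.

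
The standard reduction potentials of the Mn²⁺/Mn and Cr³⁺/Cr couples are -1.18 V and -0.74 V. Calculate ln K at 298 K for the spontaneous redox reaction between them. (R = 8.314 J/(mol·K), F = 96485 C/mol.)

E°_cell = -0.74 − (-1.18) = 0.44 V, with n = 6 electrons transferred.
At equilibrium E = 0, so the Nernst equation gives ln K = nFE°/RT = (6)(96485)(0.44)/((8.314)(298)) = 102.81.

ln K = 102.8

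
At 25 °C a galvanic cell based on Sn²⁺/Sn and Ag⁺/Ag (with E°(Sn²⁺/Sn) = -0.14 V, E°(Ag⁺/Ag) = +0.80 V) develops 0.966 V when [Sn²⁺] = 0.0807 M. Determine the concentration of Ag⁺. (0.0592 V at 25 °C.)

0.78 M

From the Nernst equation, log Q = n(E° − E)/0.0592 = 2(0.94 − 0.966)/0.0592 = -0.878, so Q = 0.132.
With Q = [Sn²⁺]/[Ag⁺]^2 and the known concentrations, [Ag⁺]^2 in the denominator gives [Ag⁺] = 0.78 M.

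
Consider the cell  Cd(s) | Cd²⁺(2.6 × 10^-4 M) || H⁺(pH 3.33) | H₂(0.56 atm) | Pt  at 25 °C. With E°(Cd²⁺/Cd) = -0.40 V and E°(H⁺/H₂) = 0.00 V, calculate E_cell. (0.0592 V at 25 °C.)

0.32 V

The hydrogen couple is the cathode, so E°_cell = 0.40 V; n = 2.
[H⁺] = 10^(−3.33) = 4.7 × 10^-4 M, and Q = [Cd²⁺]·P(H₂) / [H⁺]^2 = 666.
E = E° − (0.0592/2) log Q = 0.40 − (0.0592/2)(2.823) = 0.316 V.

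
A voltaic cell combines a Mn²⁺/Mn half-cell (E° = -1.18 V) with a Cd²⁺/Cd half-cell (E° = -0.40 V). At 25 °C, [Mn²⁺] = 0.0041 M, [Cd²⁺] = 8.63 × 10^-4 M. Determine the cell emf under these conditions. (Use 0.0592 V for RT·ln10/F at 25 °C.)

0.760 V

The Cd²⁺/Cd couple has the higher reduction potential and acts as the cathode, so E°_cell = -0.40 − (-1.18) = 0.78 V.
Balancing electrons gives n = 2; the reaction quotient is Q = [Mn²⁺]/[Cd²⁺] = 4.75.
At 25 °C, E = E° − (0.0592/n) log Q = 0.78 − (0.0592/2)(0.677) = 0.780 − 0.020 = 0.760 V.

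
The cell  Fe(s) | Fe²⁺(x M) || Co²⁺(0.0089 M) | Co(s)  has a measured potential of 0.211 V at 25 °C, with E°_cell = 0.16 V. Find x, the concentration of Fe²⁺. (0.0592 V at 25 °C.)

From the Nernst equation, log Q = n(E° − E)/0.0592 = 2(0.16 − 0.211)/0.0592 = -1.723, so Q = 0.0189.
With Q = [Fe²⁺]/[Co²⁺] and the known concentrations, [Fe²⁺] in the numerator gives [Fe²⁺] = 1.7 × 10^-4 M.

1.7 × 10^-4 M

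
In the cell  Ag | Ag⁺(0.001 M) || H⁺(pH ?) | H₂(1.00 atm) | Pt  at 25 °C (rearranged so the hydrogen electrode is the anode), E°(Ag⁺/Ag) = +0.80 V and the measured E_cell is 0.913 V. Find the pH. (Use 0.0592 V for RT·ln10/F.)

pH = 4.91

E°_cell = 0.80 V and n = 2.
log Q = n(E° − E)/0.0592 = 2×(0.80 − 0.913)/0.0592 = -3.818.
With Q = [H⁺]^2 / ([Ag⁺]^2·P(H₂)), solving for [H⁺] gives log[H⁺] = -4.909, so pH = 4.91.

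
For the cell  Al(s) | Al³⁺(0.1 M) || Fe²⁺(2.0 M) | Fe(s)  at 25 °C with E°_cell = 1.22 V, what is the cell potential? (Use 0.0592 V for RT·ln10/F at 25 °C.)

1.25 V

Balancing electrons gives n = 6; the reaction quotient is Q = [Al³⁺]^2/[Fe²⁺]^3 = 0.00125.
At 25 °C, E = E° − (0.0592/n) log Q = 1.22 − (0.0592/6)(-2.903) = 1.220 + 0.029 = 1.249 V.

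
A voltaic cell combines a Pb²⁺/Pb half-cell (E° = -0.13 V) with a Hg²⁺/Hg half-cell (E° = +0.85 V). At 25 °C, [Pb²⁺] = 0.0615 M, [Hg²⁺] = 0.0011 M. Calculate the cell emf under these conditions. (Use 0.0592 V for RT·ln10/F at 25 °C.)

The Hg²⁺/Hg couple has the higher reduction potential and acts as the cathode, so E°_cell = +0.85 − (-0.13) = 0.98 V.
Balancing electrons gives n = 2; the reaction quotient is Q = [Pb²⁺]/[Hg²⁺] = 55.9.
At 25 °C, E = E° − (0.0592/n) log Q = 0.98 − (0.0592/2)(1.747) = 0.980 − 0.052 = 0.928 V.

0.928 V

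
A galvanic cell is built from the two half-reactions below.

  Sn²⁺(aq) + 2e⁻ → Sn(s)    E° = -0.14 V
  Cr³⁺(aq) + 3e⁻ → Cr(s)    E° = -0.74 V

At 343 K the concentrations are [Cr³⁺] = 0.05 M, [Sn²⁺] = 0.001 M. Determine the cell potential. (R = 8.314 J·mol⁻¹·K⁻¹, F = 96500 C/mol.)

0.527 V

The Sn²⁺/Sn couple has the higher reduction potential and acts as the cathode, so E°_cell = -0.14 − (-0.74) = 0.60 V.
Balancing electrons gives n = 6; the reaction quotient is Q = [Cr³⁺]^2/[Sn²⁺]^3 = 2.5 × 10^6.
E = E° − (RT/nF) ln Q = 0.60 − (8.314×343)/(6×96500) × (14.732) = 0.600 − 0.073 = 0.527 V.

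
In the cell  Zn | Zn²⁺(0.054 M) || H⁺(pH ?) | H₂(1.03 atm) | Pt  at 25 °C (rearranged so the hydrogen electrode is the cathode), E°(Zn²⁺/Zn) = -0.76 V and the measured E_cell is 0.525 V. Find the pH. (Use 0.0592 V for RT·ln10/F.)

E°_cell = 0.76 V and n = 2.
log Q = n(E° − E)/0.0592 = 2×(0.76 − 0.525)/0.0592 = 7.939.
With Q = [Zn²⁺]·P(H₂) / [H⁺]^2, solving for [H⁺] gives log[H⁺] = -4.597, so pH = 4.60.

pH = 4.60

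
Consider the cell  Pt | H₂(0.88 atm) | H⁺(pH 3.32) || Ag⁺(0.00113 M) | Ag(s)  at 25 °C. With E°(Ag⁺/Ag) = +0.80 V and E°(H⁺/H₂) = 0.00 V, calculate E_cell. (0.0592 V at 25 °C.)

The Ag⁺/Ag couple is the cathode, so E°_cell = 0.80 V; n = 2.
[H⁺] = 10^(−3.32) = 4.8 × 10^-4 M, and Q = [H⁺]^2 / ([Ag⁺]^2·P(H₂)) = 0.204.
E = E° − (0.0592/2) log Q = 0.80 − (0.0592/2)(-0.691) = 0.820 V.

0.82 V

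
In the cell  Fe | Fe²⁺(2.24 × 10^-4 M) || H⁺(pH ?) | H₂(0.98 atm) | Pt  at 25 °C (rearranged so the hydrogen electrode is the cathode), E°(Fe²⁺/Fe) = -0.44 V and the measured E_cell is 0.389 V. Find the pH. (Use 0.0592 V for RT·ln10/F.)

pH = 2.69

E°_cell = 0.44 V and n = 2.
log Q = n(E° − E)/0.0592 = 2×(0.44 − 0.389)/0.0592 = 1.723.
With Q = [Fe²⁺]·P(H₂) / [H⁺]^2, solving for [H⁺] gives log[H⁺] = -2.691, so pH = 2.69.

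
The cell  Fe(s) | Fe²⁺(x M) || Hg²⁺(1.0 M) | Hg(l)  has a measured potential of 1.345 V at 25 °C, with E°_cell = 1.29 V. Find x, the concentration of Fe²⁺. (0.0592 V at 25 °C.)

0.014 M

From the Nernst equation, log Q = n(E° − E)/0.0592 = 2(1.29 − 1.345)/0.0592 = -1.858, so Q = 0.0139.
With Q = [Fe²⁺]/[Hg²⁺] and the known concentrations, [Fe²⁺] in the numerator gives [Fe²⁺] = 0.014 M.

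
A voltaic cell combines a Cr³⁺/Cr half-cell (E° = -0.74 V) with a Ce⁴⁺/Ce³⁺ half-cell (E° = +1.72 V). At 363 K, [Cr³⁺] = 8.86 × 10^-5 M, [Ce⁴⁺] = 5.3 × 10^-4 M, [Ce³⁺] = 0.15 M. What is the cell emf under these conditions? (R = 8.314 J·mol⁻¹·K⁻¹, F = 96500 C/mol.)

2.38 V

The Ce⁴⁺/Ce³⁺ couple has the higher reduction potential and acts as the cathode, so E°_cell = +1.72 − (-0.74) = 2.46 V.
Balancing electrons gives n = 3; the reaction quotient is Q = [Cr³⁺]·[Ce³⁺]^3/[Ce⁴⁺]^3 = 2010.
E = E° − (RT/nF) ln Q = 2.46 − (8.314×363)/(3×96500) × (7.605) = 2.460 − 0.079 = 2.381 V.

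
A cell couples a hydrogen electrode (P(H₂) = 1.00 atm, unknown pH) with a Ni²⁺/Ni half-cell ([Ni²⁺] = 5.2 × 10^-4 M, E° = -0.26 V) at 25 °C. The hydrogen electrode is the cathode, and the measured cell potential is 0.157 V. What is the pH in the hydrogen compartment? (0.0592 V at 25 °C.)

pH = 3.38

E°_cell = 0.26 V and n = 2.
log Q = n(E° − E)/0.0592 = 2×(0.26 − 0.157)/0.0592 = 3.480.
With Q = [Ni²⁺]·P(H₂) / [H⁺]^2, solving for [H⁺] gives log[H⁺] = -3.382, so pH = 3.38.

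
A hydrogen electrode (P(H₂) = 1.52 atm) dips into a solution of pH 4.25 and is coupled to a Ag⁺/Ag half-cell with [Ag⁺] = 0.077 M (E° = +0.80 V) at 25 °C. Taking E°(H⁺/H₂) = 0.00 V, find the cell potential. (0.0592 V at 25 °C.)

0.99 V

The Ag⁺/Ag couple is the cathode, so E°_cell = 0.80 V; n = 2.
[H⁺] = 10^(−4.25) = 5.6 × 10^-5 M, and Q = [H⁺]^2 / ([Ag⁺]^2·P(H₂)) = 3.51 × 10^-7.
E = E° − (0.0592/2) log Q = 0.80 − (0.0592/2)(-6.455) = 0.991 V.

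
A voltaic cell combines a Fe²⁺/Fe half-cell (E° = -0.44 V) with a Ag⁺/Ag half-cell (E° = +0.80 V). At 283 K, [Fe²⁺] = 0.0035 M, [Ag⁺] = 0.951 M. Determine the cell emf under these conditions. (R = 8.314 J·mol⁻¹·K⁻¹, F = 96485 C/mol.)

The Ag⁺/Ag couple has the higher reduction potential and acts as the cathode, so E°_cell = +0.80 − (-0.44) = 1.24 V.
Balancing electrons gives n = 2; the reaction quotient is Q = [Fe²⁺]/[Ag⁺]^2 = 0.00387.
E = E° − (RT/nF) ln Q = 1.24 − (8.314×283)/(2×96485) × (-5.555) = 1.240 + 0.068 = 1.308 V.

1.31 V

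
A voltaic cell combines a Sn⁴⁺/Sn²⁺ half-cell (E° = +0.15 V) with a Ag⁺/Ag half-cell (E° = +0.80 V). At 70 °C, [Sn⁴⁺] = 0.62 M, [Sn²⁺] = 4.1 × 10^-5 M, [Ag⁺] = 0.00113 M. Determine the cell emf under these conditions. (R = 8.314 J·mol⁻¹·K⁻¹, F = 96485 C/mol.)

0.307 V

The Ag⁺/Ag couple has the higher reduction potential and acts as the cathode, so E°_cell = +0.80 − (+0.15) = 0.65 V.
Balancing electrons gives n = 2; the reaction quotient is Q = [Sn⁴⁺]/([Sn²⁺]·[Ag⁺]^2) = 1.18 × 10^10.
E = E° − (RT/nF) ln Q = 0.65 − (8.314×343)/(2×96485) × (23.195) = 0.650 − 0.343 = 0.307 V.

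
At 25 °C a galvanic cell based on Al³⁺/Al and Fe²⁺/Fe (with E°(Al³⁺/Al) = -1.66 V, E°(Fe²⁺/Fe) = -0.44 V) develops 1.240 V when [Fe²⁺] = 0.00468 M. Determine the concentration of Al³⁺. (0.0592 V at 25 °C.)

3.1 × 10^-5 M

From the Nernst equation, log Q = n(E° − E)/0.0592 = 6(1.22 − 1.240)/0.0592 = -2.027, so Q = 0.00940.
With Q = [Al³⁺]^2/[Fe²⁺]^3 and the known concentrations, [Al³⁺]^2 in the numerator gives [Al³⁺] = 3.1 × 10^-5 M.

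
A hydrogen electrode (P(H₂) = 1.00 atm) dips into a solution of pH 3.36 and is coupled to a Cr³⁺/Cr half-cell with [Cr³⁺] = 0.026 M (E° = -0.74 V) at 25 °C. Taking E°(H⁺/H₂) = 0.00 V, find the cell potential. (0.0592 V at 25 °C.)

The hydrogen couple is the cathode, so E°_cell = 0.74 V; n = 6.
[H⁺] = 10^(−3.36) = 4.4 × 10^-4 M, and Q = [Cr³⁺]^2·P(H₂)^3 / [H⁺]^6 = 9.77 × 10^16.
E = E° − (0.0592/6) log Q = 0.74 − (0.0592/6)(16.990) = 0.572 V.

0.57 V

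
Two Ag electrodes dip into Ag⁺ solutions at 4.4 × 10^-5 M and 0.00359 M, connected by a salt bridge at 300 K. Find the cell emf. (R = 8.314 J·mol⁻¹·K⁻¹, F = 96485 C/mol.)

0.11 V

Both half-cells are Ag⁺/Ag, so E°_cell = 0. The concentrated side is the cathode; the cell reaction moves Ag⁺ from high to low concentration with n = 1.
Q = [Ag⁺]_dilute/[Ag⁺]_conc = 4.4 × 10^-5/0.00359 = 0.0123.
E = 0 − (RT/nF) ln Q = −((8.314×300)/(1×96485))(-4.402) = 0.1138 V.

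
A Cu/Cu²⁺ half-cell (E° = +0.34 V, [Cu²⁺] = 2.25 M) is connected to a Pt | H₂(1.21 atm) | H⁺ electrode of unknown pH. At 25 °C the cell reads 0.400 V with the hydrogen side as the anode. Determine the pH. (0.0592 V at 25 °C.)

E°_cell = 0.34 V and n = 2.
log Q = n(E° − E)/0.0592 = 2×(0.34 − 0.400)/0.0592 = -2.027.
With Q = [H⁺]^2 / ([Cu²⁺]·P(H₂)), solving for [H⁺] gives log[H⁺] = -0.796, so pH = 0.80.

pH = 0.80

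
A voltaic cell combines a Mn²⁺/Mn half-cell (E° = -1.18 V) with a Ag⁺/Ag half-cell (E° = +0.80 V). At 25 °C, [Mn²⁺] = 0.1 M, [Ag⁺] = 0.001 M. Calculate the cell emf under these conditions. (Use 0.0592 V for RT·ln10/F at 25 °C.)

The Ag⁺/Ag couple has the higher reduction potential and acts as the cathode, so E°_cell = +0.80 − (-1.18) = 1.98 V.
Balancing electrons gives n = 2; the reaction quotient is Q = [Mn²⁺]/[Ag⁺]^2 = 1 × 10^5.
At 25 °C, E = E° − (0.0592/n) log Q = 1.98 − (0.0592/2)(5.000) = 1.980 − 0.148 = 1.832 V.

1.83 V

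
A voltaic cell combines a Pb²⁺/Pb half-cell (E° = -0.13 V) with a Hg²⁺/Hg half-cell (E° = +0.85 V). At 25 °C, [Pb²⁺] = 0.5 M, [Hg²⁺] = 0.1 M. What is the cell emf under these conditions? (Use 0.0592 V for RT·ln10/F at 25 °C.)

0.959 V

The Hg²⁺/Hg couple has the higher reduction potential and acts as the cathode, so E°_cell = +0.85 − (-0.13) = 0.98 V.
Balancing electrons gives n = 2; the reaction quotient is Q = [Pb²⁺]/[Hg²⁺] = 5.00.
At 25 °C, E = E° − (0.0592/n) log Q = 0.98 − (0.0592/2)(0.699) = 0.980 − 0.021 = 0.959 V.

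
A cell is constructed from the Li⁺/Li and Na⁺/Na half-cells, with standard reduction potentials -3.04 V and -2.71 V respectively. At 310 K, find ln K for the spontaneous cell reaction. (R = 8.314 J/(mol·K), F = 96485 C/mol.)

ln K = 12.4

E°_cell = -2.71 − (-3.04) = 0.33 V, with n = 1 electron transferred.
At equilibrium E = 0, so the Nernst equation gives ln K = nFE°/RT = (1)(96485)(0.33)/((8.314)(310)) = 12.35.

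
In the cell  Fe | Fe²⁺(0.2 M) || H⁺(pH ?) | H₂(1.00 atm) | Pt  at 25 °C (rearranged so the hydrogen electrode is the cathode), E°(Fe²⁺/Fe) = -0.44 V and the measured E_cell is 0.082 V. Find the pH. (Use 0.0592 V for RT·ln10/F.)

pH = 6.40

E°_cell = 0.44 V and n = 2.
log Q = n(E° − E)/0.0592 = 2×(0.44 − 0.082)/0.0592 = 12.095.
With Q = [Fe²⁺]·P(H₂) / [H⁺]^2, solving for [H⁺] gives log[H⁺] = -6.397, so pH = 6.40.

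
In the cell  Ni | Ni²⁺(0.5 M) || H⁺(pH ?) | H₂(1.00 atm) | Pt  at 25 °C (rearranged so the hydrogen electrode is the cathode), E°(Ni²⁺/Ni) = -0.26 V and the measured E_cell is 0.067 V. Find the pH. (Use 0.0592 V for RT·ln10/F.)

pH = 3.41

E°_cell = 0.26 V and n = 2.
log Q = n(E° − E)/0.0592 = 2×(0.26 − 0.067)/0.0592 = 6.520.
With Q = [Ni²⁺]·P(H₂) / [H⁺]^2, solving for [H⁺] gives log[H⁺] = -3.411, so pH = 3.41.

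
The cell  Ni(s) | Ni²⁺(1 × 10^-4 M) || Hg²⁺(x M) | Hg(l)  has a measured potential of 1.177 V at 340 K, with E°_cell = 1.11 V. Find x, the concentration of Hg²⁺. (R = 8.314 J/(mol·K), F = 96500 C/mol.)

0.0097 M

From the Nernst equation, ln Q = nF(E° − E)/RT = 2×96500×(1.11 − 1.177)/(8.314×340) = -4.574, so Q = 0.0103.
With Q = [Ni²⁺]/[Hg²⁺] and the known concentrations, [Hg²⁺] in the denominator gives [Hg²⁺] = 0.0097 M.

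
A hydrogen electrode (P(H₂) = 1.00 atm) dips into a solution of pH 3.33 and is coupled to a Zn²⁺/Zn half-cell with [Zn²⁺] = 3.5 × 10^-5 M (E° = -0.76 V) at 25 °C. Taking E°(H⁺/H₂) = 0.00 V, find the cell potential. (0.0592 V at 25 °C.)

0.69 V

The hydrogen couple is the cathode, so E°_cell = 0.76 V; n = 2.
[H⁺] = 10^(−3.33) = 4.7 × 10^-4 M, and Q = [Zn²⁺]·P(H₂) / [H⁺]^2 = 160.
E = E° − (0.0592/2) log Q = 0.76 − (0.0592/2)(2.204) = 0.695 V.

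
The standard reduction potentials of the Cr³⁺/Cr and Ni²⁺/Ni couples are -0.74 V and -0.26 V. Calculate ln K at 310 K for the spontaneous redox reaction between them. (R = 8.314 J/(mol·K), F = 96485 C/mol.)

E°_cell = -0.26 − (-0.74) = 0.48 V, with n = 6 electrons transferred.
At equilibrium E = 0, so the Nernst equation gives ln K = nFE°/RT = (6)(96485)(0.48)/((8.314)(310)) = 107.82.

ln K = 107.8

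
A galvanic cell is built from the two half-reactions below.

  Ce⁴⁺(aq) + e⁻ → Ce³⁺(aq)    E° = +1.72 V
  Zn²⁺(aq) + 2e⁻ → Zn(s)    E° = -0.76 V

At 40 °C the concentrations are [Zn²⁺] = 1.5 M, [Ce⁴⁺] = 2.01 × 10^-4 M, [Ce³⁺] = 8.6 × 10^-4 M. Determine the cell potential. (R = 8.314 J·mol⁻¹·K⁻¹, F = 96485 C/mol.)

The Ce⁴⁺/Ce³⁺ couple has the higher reduction potential and acts as the cathode, so E°_cell = +1.72 − (-0.76) = 2.48 V.
Balancing electrons gives n = 2; the reaction quotient is Q = [Zn²⁺]·[Ce³⁺]^2/[Ce⁴⁺]^2 = 27.5.
E = E° − (RT/nF) ln Q = 2.48 − (8.314×313)/(2×96485) × (3.313) = 2.480 − 0.045 = 2.435 V.

2.44 V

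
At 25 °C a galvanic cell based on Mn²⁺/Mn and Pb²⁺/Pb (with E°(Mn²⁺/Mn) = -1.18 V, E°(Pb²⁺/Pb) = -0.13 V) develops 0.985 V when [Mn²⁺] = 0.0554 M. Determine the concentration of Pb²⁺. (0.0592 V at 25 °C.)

3.5 × 10^-4 M

From the Nernst equation, log Q = n(E° − E)/0.0592 = 2(1.05 − 0.985)/0.0592 = 2.196, so Q = 157.
With Q = [Mn²⁺]/[Pb²⁺] and the known concentrations, [Pb²⁺] in the denominator gives [Pb²⁺] = 3.5 × 10^-4 M.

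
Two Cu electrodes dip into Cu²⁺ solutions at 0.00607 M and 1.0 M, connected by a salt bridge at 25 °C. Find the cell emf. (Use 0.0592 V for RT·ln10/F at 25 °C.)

Both half-cells are Cu²⁺/Cu, so E°_cell = 0. The concentrated side is the cathode; the cell reaction moves Cu²⁺ from high to low concentration with n = 2.
Q = [Cu²⁺]_dilute/[Cu²⁺]_conc = 0.00607/1.0 = 0.00607.
E = 0 − (0.0592/2) log Q = −(0.0592/2)(-2.217) = 0.0656 V.

0.066 V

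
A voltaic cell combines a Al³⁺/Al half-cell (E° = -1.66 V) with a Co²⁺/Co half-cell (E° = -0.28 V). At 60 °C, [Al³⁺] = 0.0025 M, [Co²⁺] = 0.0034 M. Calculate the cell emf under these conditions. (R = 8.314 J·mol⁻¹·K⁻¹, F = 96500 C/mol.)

1.36 V

The Co²⁺/Co couple has the higher reduction potential and acts as the cathode, so E°_cell = -0.28 − (-1.66) = 1.38 V.
Balancing electrons gives n = 6; the reaction quotient is Q = [Al³⁺]^2/[Co²⁺]^3 = 159.
E = E° − (RT/nF) ln Q = 1.38 − (8.314×333)/(6×96500) × (5.069) = 1.380 − 0.024 = 1.356 V.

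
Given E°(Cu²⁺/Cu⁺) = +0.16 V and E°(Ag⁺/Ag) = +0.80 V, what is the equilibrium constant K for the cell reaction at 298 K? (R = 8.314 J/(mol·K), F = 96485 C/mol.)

6.7 × 10^10

E°_cell = +0.80 − (+0.16) = 0.64 V, with n = 1 electron transferred.
At equilibrium E = 0, so the Nernst equation gives ln K = nFE°/RT = (1)(96485)(0.64)/((8.314)(298)) = 24.92.
K = e^24.92 = 6.7 × 10^10.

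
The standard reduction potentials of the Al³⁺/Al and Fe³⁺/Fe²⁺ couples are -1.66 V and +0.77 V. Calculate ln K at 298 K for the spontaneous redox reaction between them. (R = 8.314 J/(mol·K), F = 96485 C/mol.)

E°_cell = +0.77 − (-1.66) = 2.43 V, with n = 3 electrons transferred.
At equilibrium E = 0, so the Nernst equation gives ln K = nFE°/RT = (3)(96485)(2.43)/((8.314)(298)) = 283.90.

ln K = 283.9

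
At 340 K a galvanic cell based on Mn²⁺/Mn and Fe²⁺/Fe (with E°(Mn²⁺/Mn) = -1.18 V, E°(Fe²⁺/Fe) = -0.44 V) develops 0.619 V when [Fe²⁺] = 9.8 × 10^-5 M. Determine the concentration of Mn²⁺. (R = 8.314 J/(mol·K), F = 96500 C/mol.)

From the Nernst equation, ln Q = nF(E° − E)/RT = 2×96500×(0.74 − 0.619)/(8.314×340) = 8.261, so Q = 3870.
With Q = [Mn²⁺]/[Fe²⁺] and the known concentrations, [Mn²⁺] in the numerator gives [Mn²⁺] = 0.38 M.

0.38 M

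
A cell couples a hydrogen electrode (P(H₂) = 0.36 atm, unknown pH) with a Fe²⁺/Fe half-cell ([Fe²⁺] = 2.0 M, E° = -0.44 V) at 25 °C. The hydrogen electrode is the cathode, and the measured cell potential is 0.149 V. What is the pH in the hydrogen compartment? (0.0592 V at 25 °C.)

pH = 4.99

E°_cell = 0.44 V and n = 2.
log Q = n(E° − E)/0.0592 = 2×(0.44 − 0.149)/0.0592 = 9.831.
With Q = [Fe²⁺]·P(H₂) / [H⁺]^2, solving for [H⁺] gives log[H⁺] = -4.987, so pH = 4.99.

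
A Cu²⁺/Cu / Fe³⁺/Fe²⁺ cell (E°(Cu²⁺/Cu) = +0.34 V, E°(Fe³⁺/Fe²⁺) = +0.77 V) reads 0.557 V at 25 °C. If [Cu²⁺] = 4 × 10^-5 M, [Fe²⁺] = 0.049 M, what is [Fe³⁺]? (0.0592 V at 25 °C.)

0.043 M

From the Nernst equation, log Q = n(E° − E)/0.0592 = 2(0.43 − 0.557)/0.0592 = -4.291, so Q = 5.12 × 10^-5.
With Q = [Cu²⁺]·[Fe²⁺]^2/[Fe³⁺]^2 and the known concentrations, [Fe³⁺]^2 in the denominator gives [Fe³⁺] = 0.043 M.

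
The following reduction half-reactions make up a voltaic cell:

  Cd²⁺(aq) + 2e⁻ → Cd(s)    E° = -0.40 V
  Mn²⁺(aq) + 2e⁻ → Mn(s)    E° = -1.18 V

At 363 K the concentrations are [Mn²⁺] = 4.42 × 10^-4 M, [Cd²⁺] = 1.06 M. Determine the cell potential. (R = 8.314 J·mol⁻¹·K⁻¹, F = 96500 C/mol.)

The Cd²⁺/Cd couple has the higher reduction potential and acts as the cathode, so E°_cell = -0.40 − (-1.18) = 0.78 V.
Balancing electrons gives n = 2; the reaction quotient is Q = [Mn²⁺]/[Cd²⁺] = 4.17 × 10^-4.
E = E° − (RT/nF) ln Q = 0.78 − (8.314×363)/(2×96500) × (-7.782) = 0.780 + 0.122 = 0.902 V.

0.902 V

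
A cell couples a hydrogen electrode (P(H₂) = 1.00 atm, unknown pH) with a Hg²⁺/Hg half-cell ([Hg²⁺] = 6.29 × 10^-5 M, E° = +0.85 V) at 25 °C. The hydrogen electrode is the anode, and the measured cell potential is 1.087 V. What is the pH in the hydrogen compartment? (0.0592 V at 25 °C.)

pH = 6.10

E°_cell = 0.85 V and n = 2.
log Q = n(E° − E)/0.0592 = 2×(0.85 − 1.087)/0.0592 = -8.007.
With Q = [H⁺]^2 / ([Hg²⁺]·P(H₂)), solving for [H⁺] gives log[H⁺] = -6.104, so pH = 6.10.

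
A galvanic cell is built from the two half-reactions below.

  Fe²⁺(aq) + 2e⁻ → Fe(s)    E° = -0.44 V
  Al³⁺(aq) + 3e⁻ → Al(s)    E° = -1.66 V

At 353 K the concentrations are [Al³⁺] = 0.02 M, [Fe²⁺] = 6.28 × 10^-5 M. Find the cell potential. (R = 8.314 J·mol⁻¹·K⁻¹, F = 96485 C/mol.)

1.11 V

The Fe²⁺/Fe couple has the higher reduction potential and acts as the cathode, so E°_cell = -0.44 − (-1.66) = 1.22 V.
Balancing electrons gives n = 6; the reaction quotient is Q = [Al³⁺]^2/[Fe²⁺]^3 = 1.62 × 10^9.
E = E° − (RT/nF) ln Q = 1.22 − (8.314×353)/(6×96485) × (21.203) = 1.220 − 0.107 = 1.113 V.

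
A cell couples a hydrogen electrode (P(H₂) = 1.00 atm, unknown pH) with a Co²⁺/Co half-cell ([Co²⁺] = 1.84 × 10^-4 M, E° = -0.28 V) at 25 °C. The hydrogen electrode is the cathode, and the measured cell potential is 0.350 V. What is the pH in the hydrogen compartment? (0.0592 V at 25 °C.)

pH = 0.69

E°_cell = 0.28 V and n = 2.
log Q = n(E° − E)/0.0592 = 2×(0.28 − 0.350)/0.0592 = -2.365.
With Q = [Co²⁺]·P(H₂) / [H⁺]^2, solving for [H⁺] gives log[H⁺] = -0.685, so pH = 0.69.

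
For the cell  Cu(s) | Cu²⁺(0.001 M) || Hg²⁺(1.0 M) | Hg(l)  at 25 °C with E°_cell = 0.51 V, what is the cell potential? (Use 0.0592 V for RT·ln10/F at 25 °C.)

0.599 V

Balancing electrons gives n = 2; the reaction quotient is Q = [Cu²⁺]/[Hg²⁺] = 0.00100.
At 25 °C, E = E° − (0.0592/n) log Q = 0.51 − (0.0592/2)(-3.000) = 0.510 + 0.089 = 0.599 V.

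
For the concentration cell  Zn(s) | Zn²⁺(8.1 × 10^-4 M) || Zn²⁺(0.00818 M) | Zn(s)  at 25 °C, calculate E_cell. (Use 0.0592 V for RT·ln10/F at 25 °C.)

0.030 V

Both half-cells are Zn²⁺/Zn, so E°_cell = 0. The concentrated side is the cathode; the cell reaction moves Zn²⁺ from high to low concentration with n = 2.
Q = [Zn²⁺]_dilute/[Zn²⁺]_conc = 8.1 × 10^-4/0.00818 = 0.0990.
E = 0 − (0.0592/2) log Q = −(0.0592/2)(-1.004) = 0.0297 V.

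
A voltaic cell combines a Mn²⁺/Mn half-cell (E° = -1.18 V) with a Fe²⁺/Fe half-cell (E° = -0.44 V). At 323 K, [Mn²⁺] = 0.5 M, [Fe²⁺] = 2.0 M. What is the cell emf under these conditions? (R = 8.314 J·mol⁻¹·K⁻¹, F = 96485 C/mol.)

The Fe²⁺/Fe couple has the higher reduction potential and acts as the cathode, so E°_cell = -0.44 − (-1.18) = 0.74 V.
Balancing electrons gives n = 2; the reaction quotient is Q = [Mn²⁺]/[Fe²⁺] = 0.250.
E = E° − (RT/nF) ln Q = 0.74 − (8.314×323)/(2×96485) × (-1.386) = 0.740 + 0.019 = 0.759 V.

0.759 V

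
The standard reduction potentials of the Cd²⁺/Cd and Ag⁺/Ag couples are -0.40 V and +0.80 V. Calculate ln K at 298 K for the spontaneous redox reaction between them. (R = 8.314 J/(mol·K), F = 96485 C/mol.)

E°_cell = +0.80 − (-0.40) = 1.20 V, with n = 2 electrons transferred.
At equilibrium E = 0, so the Nernst equation gives ln K = nFE°/RT = (2)(96485)(1.20)/((8.314)(298)) = 93.46.

ln K = 93.5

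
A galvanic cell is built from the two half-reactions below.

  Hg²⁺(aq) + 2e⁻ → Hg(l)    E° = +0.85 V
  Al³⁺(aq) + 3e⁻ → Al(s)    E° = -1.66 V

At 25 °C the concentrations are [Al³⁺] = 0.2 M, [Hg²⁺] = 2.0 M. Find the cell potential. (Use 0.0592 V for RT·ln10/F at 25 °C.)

2.53 V

The Hg²⁺/Hg couple has the higher reduction potential and acts as the cathode, so E°_cell = +0.85 − (-1.66) = 2.51 V.
Balancing electrons gives n = 6; the reaction quotient is Q = [Al³⁺]^2/[Hg²⁺]^3 = 0.00500.
At 25 °C, E = E° − (0.0592/n) log Q = 2.51 − (0.0592/6)(-2.301) = 2.510 + 0.023 = 2.533 V.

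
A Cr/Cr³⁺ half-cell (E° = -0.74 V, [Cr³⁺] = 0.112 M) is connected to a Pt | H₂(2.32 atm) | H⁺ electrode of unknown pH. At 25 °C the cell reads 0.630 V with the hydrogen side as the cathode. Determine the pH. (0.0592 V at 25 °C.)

E°_cell = 0.74 V and n = 6.
log Q = n(E° − E)/0.0592 = 6×(0.74 − 0.630)/0.0592 = 11.149.
With Q = [Cr³⁺]^2·P(H₂)^3 / [H⁺]^6, solving for [H⁺] gives log[H⁺] = -1.992, so pH = 1.99.

pH = 1.99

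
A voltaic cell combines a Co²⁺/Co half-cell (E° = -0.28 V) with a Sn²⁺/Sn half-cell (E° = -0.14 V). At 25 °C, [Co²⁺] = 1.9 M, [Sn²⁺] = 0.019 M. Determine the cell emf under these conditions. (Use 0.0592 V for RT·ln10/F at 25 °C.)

The Sn²⁺/Sn couple has the higher reduction potential and acts as the cathode, so E°_cell = -0.14 − (-0.28) = 0.14 V.
Balancing electrons gives n = 2; the reaction quotient is Q = [Co²⁺]/[Sn²⁺] = 100.
At 25 °C, E = E° − (0.0592/n) log Q = 0.14 − (0.0592/2)(2.000) = 0.140 − 0.059 = 0.081 V.

0.081 V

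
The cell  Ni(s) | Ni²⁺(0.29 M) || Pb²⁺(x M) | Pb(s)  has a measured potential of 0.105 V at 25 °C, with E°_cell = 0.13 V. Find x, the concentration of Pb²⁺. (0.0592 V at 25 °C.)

From the Nernst equation, log Q = n(E° − E)/0.0592 = 2(0.13 − 0.105)/0.0592 = 0.845, so Q = 6.99.
With Q = [Ni²⁺]/[Pb²⁺] and the known concentrations, [Pb²⁺] in the denominator gives [Pb²⁺] = 0.041 M.

0.041 M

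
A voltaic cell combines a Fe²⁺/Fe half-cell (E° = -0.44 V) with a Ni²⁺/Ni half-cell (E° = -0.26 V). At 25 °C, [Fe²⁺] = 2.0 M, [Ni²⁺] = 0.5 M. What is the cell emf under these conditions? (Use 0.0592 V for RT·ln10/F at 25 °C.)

The Ni²⁺/Ni couple has the higher reduction potential and acts as the cathode, so E°_cell = -0.26 − (-0.44) = 0.18 V.
Balancing electrons gives n = 2; the reaction quotient is Q = [Fe²⁺]/[Ni²⁺] = 4.00.
At 25 °C, E = E° − (0.0592/n) log Q = 0.18 − (0.0592/2)(0.602) = 0.180 − 0.018 = 0.162 V.

0.162 V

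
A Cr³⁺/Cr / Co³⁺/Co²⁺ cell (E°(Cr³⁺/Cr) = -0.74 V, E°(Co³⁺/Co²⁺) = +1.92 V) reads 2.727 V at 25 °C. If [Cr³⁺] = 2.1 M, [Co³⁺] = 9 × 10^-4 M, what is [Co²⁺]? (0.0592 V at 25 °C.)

From the Nernst equation, log Q = n(E° − E)/0.0592 = 3(2.66 − 2.727)/0.0592 = -3.395, so Q = 4.02 × 10^-4.
With Q = [Cr³⁺]·[Co²⁺]^3/[Co³⁺]^3 and the known concentrations, [Co²⁺]^3 in the numerator gives [Co²⁺] = 5.2 × 10^-5 M.

5.2 × 10^-5 M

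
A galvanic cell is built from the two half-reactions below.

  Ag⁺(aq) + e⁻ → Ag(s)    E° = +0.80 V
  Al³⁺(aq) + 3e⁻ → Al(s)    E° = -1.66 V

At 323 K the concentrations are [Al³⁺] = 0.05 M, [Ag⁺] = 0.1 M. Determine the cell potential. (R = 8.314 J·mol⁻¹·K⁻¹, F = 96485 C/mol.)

The Ag⁺/Ag couple has the higher reduction potential and acts as the cathode, so E°_cell = +0.80 − (-1.66) = 2.46 V.
Balancing electrons gives n = 3; the reaction quotient is Q = [Al³⁺]/[Ag⁺]^3 = 50.0.
E = E° − (RT/nF) ln Q = 2.46 − (8.314×323)/(3×96485) × (3.912) = 2.460 − 0.036 = 2.424 V.

2.42 V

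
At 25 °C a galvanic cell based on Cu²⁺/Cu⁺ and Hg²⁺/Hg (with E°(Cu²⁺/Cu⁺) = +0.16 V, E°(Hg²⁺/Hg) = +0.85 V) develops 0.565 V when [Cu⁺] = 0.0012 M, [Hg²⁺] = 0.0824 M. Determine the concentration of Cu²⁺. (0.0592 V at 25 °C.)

From the Nernst equation, log Q = n(E° − E)/0.0592 = 2(0.69 − 0.565)/0.0592 = 4.223, so Q = 1.67 × 10^4.
With Q = [Cu²⁺]^2/([Cu⁺]^2·[Hg²⁺]) and the known concentrations, [Cu²⁺]^2 in the numerator gives [Cu²⁺] = 0.045 M.

0.045 M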